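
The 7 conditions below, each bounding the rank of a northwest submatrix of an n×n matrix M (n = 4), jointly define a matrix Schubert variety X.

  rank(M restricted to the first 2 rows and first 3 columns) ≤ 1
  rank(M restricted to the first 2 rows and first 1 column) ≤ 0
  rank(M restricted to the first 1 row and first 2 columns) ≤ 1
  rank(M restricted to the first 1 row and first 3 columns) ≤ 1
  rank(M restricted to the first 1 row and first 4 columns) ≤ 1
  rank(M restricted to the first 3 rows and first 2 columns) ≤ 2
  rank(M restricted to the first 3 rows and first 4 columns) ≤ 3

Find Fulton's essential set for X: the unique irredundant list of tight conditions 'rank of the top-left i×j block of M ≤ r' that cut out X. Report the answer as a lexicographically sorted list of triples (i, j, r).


Rank table r_w(4×4) implied by the 7 constraints:

  R[1]: 0 | 1 | 1 | 1
  R[2]: 0 | 1 | 1 | 2
  R[3]: 1 | 2 | 2 | 3
  R[4]: 1 | 2 | 3 | 4

reading off 1-entries of Δ²R: w = (2, 4, 1, 3).

2 SE-corners of the 3-cell Rothe diagram give Ess(w):

[(2, 1, 0), (2, 3, 1)]


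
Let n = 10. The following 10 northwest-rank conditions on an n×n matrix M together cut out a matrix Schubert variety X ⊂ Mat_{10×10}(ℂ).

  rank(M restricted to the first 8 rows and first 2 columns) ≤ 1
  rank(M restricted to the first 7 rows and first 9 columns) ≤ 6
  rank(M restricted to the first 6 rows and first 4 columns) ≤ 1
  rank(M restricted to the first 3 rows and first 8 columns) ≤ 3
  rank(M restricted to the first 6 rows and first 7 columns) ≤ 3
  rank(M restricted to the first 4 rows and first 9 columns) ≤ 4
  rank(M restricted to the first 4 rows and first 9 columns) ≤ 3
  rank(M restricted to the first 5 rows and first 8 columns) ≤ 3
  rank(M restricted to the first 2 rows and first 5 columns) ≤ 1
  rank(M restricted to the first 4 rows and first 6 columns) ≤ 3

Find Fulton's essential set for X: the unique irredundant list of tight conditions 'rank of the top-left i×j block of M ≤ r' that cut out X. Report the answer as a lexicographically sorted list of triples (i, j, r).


Reconstructing r_w from the 10 given conditions:

  1  1  1  1  1  1  1  1  1  1
  1  1  1  1  1  2  2  2  2  2
  1  1  1  1  2  3  3  3  3  3
  1  1  1  1  2  3  3  3  3  4
  1  1  1  1  2  3  3  3  4  5
  1  1  1  1  2  3  3  4  5  6
  1  1  2  2  3  4  4  5  6  7
  1  1  2  3  4  5  5  6  7  8
  1  2  3  4  5  6  6  7  8  9
  1  2  3  4  5  6  7  8  9  10

second differences of R give the permutation w = (1, 6, 5, 10, 9, 8, 3, 4, 2, 7).

ℓ(w)=24; the 6 essential cells (i,j,r):

[(2, 5, 1), (4, 9, 3), (5, 8, 3), (6, 4, 1), (6, 7, 3), (8, 2, 1)]


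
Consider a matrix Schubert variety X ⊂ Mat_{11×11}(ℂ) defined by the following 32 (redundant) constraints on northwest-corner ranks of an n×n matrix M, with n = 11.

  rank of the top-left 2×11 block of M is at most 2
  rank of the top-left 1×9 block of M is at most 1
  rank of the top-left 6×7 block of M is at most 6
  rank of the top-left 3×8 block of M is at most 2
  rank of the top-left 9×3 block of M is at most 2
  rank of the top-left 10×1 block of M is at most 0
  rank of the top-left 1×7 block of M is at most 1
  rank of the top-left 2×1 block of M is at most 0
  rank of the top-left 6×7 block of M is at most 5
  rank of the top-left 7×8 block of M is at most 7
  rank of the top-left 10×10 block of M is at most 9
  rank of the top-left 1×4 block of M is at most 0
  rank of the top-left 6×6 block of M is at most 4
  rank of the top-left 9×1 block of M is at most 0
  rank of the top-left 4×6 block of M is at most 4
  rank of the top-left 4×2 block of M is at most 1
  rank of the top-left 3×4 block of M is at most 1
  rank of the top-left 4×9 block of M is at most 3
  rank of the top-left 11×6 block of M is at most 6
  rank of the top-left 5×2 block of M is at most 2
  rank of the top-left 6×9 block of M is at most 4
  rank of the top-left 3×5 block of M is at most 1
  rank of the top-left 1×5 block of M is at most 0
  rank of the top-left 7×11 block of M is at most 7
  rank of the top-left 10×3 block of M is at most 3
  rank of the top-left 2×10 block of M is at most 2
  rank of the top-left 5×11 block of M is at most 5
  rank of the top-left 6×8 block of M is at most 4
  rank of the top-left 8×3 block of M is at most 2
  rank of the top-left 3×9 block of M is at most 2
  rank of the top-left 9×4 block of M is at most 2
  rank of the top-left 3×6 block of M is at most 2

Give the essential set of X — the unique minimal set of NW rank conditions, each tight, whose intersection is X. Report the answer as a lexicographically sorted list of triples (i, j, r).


The tightest implied rank at each (i,j), from the 32 conditions:

  R[1]: 0  0  0  0  0  1  1  1  1  1  1
  R[2]: 0  1  1  1  1  2  2  2  2  2  2
  R[3]: 0  1  1  1  1  2  2  2  2  3  3
  R[4]: 0  1  2  2  2  3  3  3  3  4  4
  R[5]: 0  1  2  2  3  4  4  4  4  5  5
  R[6]: 0  1  2  2  3  4  4  4  4  5  6
  R[7]: 0  1  2  2  3  4  5  5  5  6  7
  R[8]: 0  1  2  2  3  4  5  6  6  7  8
  R[9]: 0  1  2  2  3  4  5  6  7  8  9
  R[10]: 0  1  2  3  4  5  6  7  8  9  10
  R[11]: 1  2  3  4  5  6  7  8  9  10  11

giving w = (6, 2, 10, 3, 5, 11, 7, 8, 9, 4, 1) via Δ²R.

ℓ(w)=28; the 6 essential cells (i,j,r):

[(1, 5, 0), (3, 5, 1), (3, 9, 2), (6, 9, 4), (9, 4, 2), (10, 1, 0)]


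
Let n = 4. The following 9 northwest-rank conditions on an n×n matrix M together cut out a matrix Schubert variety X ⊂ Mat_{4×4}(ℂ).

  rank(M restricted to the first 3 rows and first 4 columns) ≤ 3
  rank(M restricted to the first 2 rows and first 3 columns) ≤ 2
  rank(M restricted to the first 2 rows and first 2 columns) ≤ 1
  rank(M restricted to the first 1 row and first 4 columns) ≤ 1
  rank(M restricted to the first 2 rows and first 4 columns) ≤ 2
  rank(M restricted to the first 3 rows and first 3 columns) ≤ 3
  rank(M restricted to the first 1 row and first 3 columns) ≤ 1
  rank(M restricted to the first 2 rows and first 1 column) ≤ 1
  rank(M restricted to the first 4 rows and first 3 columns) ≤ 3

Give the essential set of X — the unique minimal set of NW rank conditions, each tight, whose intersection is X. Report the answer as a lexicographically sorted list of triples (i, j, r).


Recovering R(i,j) via the rank-extension bound from the 9 conditions:

  1  1  1  1
  1  1  2  2
  1  2  3  3
  1  2  3  4

so w = (1, 3, 2, 4).

ℓ(w)=1; the 1 essential cell (i,j,r):

[(2, 2, 1)]


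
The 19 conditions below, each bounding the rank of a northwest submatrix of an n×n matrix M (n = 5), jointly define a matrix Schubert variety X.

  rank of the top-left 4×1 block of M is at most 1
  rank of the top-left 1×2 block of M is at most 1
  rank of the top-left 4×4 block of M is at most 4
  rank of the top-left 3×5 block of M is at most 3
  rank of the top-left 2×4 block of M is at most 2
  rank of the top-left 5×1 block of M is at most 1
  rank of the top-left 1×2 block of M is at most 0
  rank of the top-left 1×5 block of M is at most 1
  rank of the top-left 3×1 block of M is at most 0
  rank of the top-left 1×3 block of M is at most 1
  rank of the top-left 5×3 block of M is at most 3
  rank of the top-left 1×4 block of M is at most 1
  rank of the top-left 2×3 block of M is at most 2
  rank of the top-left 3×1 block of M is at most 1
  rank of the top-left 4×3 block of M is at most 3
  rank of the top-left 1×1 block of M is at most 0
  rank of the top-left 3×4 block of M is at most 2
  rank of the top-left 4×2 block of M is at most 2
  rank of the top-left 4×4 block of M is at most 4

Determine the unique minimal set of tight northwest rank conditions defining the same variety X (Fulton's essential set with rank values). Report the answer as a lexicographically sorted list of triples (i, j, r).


Recovering R(i,j) via the rank-extension bound from the 19 conditions:

  row 1: 0  0  1  1  1
  row 2: 0  1  2  2  2
  row 3: 0  1  2  2  3
  row 4: 1  2  3  3  4
  row 5: 1  2  3  4  5

so w = (3, 2, 5, 1, 4).

Fulton essential set (3 of the 5 Rothe cells):

[(1, 2, 0), (3, 1, 0), (3, 4, 2)]


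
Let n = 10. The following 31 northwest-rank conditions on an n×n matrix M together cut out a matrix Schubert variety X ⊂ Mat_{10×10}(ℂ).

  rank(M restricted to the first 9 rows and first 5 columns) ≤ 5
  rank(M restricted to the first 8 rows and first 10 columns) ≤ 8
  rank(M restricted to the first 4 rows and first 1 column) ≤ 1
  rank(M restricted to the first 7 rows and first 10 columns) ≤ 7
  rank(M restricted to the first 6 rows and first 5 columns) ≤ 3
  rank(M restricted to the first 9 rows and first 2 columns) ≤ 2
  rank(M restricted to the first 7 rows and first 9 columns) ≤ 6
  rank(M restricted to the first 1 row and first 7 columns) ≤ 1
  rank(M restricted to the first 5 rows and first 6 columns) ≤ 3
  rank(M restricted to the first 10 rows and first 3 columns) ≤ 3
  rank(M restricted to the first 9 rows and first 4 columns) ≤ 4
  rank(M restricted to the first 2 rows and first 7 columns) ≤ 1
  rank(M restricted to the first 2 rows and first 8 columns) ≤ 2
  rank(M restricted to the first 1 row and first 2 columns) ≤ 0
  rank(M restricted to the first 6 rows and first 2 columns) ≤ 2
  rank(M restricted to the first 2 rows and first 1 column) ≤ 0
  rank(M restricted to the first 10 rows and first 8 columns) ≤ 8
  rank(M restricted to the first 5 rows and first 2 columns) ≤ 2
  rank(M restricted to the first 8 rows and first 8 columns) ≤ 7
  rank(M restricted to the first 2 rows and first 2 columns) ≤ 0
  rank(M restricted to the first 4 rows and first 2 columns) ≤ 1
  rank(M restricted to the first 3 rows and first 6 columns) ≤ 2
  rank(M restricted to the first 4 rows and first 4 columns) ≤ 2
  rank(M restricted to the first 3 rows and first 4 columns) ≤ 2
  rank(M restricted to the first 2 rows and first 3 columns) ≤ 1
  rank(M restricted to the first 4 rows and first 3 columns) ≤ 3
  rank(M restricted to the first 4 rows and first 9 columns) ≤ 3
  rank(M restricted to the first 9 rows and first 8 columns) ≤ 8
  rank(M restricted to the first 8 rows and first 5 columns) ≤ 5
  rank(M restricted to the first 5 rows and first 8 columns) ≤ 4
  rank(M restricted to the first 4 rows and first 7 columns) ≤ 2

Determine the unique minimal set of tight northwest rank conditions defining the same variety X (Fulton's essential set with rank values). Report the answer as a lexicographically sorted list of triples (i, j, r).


Computing R[i][j] = min implied NW-rank bound (n=10, 31 conditions):

  0 | 0 | 1 | 1 | 1 | 1 | 1 | 1 | 1 | 1
  0 | 0 | 1 | 1 | 1 | 1 | 1 | 2 | 2 | 2
  1 | 1 | 2 | 2 | 2 | 2 | 2 | 3 | 3 | 3
  1 | 1 | 2 | 2 | 2 | 2 | 2 | 3 | 3 | 4
  1 | 2 | 3 | 3 | 3 | 3 | 3 | 4 | 4 | 5
  1 | 2 | 3 | 3 | 3 | 4 | 4 | 5 | 5 | 6
  1 | 2 | 3 | 4 | 4 | 5 | 5 | 6 | 6 | 7
  1 | 2 | 3 | 4 | 5 | 6 | 6 | 7 | 7 | 8
  1 | 2 | 3 | 4 | 5 | 6 | 7 | 8 | 8 | 9
  1 | 2 | 3 | 4 | 5 | 6 | 7 | 8 | 9 | 10

so w = (3, 8, 1, 10, 2, 6, 4, 5, 7, 9).

6 SE-corners of the 16-cell Rothe diagram give Ess(w):

[(2, 2, 0), (2, 7, 1), (4, 2, 1), (4, 7, 2), (4, 9, 3), (6, 5, 3)]


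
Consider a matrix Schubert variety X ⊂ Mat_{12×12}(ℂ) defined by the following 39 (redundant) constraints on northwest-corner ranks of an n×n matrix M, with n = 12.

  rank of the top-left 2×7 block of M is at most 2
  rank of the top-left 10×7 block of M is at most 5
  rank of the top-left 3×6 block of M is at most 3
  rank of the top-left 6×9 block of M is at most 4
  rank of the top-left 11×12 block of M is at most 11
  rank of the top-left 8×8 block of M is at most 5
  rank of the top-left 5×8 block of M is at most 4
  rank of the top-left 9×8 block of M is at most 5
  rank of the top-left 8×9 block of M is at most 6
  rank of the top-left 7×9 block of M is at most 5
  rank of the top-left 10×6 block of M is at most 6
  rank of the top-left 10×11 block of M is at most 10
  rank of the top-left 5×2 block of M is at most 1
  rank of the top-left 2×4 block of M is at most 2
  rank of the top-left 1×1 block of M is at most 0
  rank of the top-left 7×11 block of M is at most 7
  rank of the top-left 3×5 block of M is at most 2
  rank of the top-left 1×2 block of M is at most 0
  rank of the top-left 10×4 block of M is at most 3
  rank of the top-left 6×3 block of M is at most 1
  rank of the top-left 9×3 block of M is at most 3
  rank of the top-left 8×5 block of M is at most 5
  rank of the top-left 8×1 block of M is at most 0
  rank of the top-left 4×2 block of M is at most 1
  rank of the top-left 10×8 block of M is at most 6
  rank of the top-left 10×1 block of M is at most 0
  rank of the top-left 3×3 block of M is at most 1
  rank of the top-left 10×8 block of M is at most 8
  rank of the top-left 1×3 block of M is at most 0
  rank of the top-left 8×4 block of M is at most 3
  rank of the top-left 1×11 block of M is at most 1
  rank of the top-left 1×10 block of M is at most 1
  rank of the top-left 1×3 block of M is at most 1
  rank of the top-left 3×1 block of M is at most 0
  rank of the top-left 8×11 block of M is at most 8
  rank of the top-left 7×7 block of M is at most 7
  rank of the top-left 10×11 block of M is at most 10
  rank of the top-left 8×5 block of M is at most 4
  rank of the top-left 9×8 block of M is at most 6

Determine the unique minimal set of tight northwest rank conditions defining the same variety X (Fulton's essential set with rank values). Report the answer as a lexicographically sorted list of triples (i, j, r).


The tightest implied rank at each (i,j), from the 39 conditions:

  0, 0, 0, 1, 1, 1, 1, 1, 1, 1, 1, 1
  0, 1, 1, 2, 2, 2, 2, 2, 2, 2, 2, 2
  0, 1, 1, 2, 2, 3, 3, 3, 3, 3, 3, 3
  0, 1, 1, 2, 3, 4, 4, 4, 4, 4, 4, 4
  0, 1, 1, 2, 3, 4, 4, 4, 4, 5, 5, 5
  0, 1, 1, 2, 3, 4, 4, 4, 4, 5, 6, 6
  0, 1, 2, 3, 4, 5, 5, 5, 5, 6, 7, 7
  0, 1, 2, 3, 4, 5, 5, 5, 6, 7, 8, 8
  0, 1, 2, 3, 4, 5, 5, 5, 6, 7, 8, 9
  0, 1, 2, 3, 4, 5, 5, 6, 7, 8, 9, 10
  1, 2, 3, 4, 5, 6, 6, 7, 8, 9, 10, 11
  1, 2, 3, 4, 5, 6, 7, 8, 9, 10, 11, 12

so w = (4, 2, 6, 5, 10, 11, 3, 9, 12, 8, 1, 7).

Fulton essential set (7 of the 28 Rothe cells):

[(1, 3, 0), (3, 5, 2), (6, 3, 1), (6, 9, 4), (9, 8, 5), (10, 1, 0), (10, 7, 5)]


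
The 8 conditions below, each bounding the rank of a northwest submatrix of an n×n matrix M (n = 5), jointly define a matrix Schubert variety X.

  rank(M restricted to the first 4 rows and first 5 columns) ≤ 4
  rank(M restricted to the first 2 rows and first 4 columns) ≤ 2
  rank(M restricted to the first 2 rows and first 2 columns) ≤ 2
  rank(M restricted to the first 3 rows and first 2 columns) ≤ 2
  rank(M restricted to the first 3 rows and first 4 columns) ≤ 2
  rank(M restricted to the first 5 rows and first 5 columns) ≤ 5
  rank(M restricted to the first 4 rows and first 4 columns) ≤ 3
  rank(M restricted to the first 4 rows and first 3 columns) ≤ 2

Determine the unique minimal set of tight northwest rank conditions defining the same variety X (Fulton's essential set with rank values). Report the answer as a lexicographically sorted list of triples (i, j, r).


Recovering R(i,j) via the rank-extension bound from the 8 conditions:

  1  1  1  1  1
  1  2  2  2  2
  1  2  2  2  3
  1  2  2  3  4
  1  2  3  4  5

reading off 1-entries of Δ²R: w = (1, 2, 5, 4, 3).

Fulton essential set (2 of the 3 Rothe cells):

[(3, 4, 2), (4, 3, 2)]


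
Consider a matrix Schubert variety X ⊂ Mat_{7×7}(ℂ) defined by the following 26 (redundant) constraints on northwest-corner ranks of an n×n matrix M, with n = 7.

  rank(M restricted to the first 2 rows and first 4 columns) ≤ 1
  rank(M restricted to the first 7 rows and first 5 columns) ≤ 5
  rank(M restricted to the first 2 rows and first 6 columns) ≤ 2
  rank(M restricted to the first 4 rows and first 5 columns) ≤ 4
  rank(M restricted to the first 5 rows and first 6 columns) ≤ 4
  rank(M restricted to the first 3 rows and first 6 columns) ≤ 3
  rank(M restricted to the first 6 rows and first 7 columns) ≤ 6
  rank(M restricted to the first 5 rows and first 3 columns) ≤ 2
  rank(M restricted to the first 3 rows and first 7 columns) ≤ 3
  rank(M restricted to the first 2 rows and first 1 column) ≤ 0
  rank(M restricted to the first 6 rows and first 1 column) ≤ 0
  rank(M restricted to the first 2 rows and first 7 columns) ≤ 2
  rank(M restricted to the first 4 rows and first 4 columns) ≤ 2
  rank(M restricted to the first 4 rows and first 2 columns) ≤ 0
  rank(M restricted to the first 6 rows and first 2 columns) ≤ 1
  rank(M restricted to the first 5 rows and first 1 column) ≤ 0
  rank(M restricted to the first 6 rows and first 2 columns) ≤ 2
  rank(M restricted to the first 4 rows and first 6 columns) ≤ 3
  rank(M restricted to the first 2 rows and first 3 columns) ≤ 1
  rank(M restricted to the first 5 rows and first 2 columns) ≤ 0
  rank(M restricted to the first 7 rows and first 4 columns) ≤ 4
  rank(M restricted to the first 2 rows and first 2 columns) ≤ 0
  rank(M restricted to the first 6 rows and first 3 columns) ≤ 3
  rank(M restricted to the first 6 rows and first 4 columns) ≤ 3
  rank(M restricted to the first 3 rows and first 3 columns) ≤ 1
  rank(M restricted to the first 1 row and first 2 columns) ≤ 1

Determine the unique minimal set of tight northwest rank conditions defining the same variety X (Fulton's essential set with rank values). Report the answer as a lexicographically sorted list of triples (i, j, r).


The tightest implied rank at each (i,j), from the 26 conditions:

  R[1]: 0, 0, 1, 1, 1, 1, 1
  R[2]: 0, 0, 1, 1, 2, 2, 2
  R[3]: 0, 0, 1, 2, 3, 3, 3
  R[4]: 0, 0, 1, 2, 3, 3, 4
  R[5]: 0, 0, 1, 2, 3, 4, 5
  R[6]: 0, 1, 2, 3, 4, 5, 6
  R[7]: 1, 2, 3, 4, 5, 6, 7

giving w = (3, 5, 4, 7, 6, 2, 1) via Δ²R.

ℓ(w)=13; the 4 essential cells (i,j,r):

[(2, 4, 1), (4, 6, 3), (5, 2, 0), (6, 1, 0)]


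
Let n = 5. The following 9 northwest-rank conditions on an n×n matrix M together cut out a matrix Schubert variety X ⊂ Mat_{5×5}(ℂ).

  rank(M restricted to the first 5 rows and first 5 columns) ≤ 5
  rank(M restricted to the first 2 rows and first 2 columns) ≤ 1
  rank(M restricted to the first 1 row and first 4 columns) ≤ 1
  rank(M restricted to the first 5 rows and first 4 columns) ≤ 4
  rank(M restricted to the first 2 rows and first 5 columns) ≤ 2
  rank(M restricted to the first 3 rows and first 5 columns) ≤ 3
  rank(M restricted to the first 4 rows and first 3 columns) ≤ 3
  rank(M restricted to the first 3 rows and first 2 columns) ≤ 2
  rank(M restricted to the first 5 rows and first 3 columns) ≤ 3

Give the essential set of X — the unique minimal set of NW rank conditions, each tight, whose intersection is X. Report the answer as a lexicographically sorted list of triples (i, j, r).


The tightest implied rank at each (i,j), from the 9 conditions:

  R[1]: 1, 1, 1, 1, 1
  R[2]: 1, 1, 2, 2, 2
  R[3]: 1, 2, 3, 3, 3
  R[4]: 1, 2, 3, 4, 4
  R[5]: 1, 2, 3, 4, 5

the unique w with this rank table is (1, 3, 2, 4, 5).

Rothe diagram D(w) (1 cell), 1 SE-corner (essential condition):

[(2, 2, 1)]


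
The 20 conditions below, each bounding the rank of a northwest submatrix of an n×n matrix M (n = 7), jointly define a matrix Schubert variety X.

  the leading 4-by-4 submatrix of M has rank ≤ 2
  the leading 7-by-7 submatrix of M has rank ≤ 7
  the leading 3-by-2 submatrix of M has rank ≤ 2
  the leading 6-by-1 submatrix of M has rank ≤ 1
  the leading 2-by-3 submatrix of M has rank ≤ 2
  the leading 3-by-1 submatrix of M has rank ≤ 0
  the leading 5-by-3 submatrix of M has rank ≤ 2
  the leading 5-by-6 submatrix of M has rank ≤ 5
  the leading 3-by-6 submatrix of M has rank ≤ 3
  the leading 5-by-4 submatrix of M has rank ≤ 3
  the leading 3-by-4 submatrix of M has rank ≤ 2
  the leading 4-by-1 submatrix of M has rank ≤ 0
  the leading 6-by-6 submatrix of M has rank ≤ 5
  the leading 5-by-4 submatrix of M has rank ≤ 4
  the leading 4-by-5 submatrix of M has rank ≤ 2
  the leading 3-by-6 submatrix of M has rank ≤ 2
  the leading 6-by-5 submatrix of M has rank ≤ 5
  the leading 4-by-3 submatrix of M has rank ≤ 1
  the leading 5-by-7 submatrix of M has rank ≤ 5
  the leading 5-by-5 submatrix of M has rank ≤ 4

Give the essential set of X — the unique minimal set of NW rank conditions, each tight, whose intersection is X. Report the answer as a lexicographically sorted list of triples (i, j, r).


Computing R[i][j] = min implied NW-rank bound (n=7, 20 conditions):

  R[1]: 0 1 1 1 1 1 1
  R[2]: 0 1 1 2 2 2 2
  R[3]: 0 1 1 2 2 2 3
  R[4]: 0 1 1 2 2 3 4
  R[5]: 1 2 2 3 3 4 5
  R[6]: 1 2 3 4 4 5 6
  R[7]: 1 2 3 4 5 6 7

second differences of R give the permutation w = (2, 4, 7, 6, 1, 3, 5).

ℓ(w)=10; the 4 essential cells (i,j,r):

[(3, 6, 2), (4, 1, 0), (4, 3, 1), (4, 5, 2)]


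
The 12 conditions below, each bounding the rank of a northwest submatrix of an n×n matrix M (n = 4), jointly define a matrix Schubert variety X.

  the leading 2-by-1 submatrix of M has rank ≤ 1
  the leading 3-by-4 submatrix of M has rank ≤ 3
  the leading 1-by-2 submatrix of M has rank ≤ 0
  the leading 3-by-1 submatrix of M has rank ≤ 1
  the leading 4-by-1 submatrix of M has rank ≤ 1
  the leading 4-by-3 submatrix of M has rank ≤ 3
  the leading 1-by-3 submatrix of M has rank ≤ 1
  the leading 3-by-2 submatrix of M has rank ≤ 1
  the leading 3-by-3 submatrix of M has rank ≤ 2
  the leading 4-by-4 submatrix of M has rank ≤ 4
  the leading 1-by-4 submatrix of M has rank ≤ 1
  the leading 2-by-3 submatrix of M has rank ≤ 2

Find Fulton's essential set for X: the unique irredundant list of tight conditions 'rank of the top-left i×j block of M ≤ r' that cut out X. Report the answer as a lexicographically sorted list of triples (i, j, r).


Computing R[i][j] = min implied NW-rank bound (n=4, 12 conditions):

  0  0  1  1
  1  1  2  2
  1  1  2  3
  1  2  3  4

second differences of R give the permutation w = (3, 1, 4, 2).

D(w) has 3 cells with 2 SE-corners; essential set:

[(1, 2, 0), (3, 2, 1)]


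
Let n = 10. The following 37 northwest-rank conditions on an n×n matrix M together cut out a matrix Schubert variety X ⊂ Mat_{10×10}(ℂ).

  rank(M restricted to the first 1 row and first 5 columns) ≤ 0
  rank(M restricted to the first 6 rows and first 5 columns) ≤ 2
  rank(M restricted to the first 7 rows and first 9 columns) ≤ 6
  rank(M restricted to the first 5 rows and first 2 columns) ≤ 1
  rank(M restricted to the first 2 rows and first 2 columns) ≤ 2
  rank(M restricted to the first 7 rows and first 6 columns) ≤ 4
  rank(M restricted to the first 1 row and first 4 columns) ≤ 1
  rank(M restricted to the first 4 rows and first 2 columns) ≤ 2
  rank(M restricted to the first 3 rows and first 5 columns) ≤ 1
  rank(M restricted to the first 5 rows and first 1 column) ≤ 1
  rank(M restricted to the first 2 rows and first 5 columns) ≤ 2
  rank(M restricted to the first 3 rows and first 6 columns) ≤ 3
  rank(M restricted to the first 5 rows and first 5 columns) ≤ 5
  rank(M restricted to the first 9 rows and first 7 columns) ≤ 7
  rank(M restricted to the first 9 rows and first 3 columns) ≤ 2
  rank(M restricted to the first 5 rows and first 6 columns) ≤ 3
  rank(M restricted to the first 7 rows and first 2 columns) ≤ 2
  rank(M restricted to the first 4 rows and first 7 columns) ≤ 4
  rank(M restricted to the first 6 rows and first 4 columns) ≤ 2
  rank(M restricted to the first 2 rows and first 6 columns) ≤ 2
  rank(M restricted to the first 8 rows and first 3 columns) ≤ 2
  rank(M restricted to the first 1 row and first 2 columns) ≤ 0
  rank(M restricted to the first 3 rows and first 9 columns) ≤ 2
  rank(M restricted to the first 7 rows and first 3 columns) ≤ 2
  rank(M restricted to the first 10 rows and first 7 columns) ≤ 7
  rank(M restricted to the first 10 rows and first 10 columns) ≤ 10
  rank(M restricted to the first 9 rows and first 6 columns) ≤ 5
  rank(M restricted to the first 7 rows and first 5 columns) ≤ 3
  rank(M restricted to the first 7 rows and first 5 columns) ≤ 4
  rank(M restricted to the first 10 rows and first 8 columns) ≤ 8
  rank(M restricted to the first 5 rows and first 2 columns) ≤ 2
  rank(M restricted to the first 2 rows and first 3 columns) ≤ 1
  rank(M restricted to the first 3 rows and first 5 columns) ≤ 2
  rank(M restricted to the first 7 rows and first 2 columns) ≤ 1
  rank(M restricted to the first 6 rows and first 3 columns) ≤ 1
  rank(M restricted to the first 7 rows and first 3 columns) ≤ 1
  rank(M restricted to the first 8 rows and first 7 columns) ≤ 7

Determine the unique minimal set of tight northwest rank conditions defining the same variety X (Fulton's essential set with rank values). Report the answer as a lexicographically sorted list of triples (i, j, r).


Rank table r_w(10×10) implied by the 37 constraints:

  0 | 0 | 0 | 0 | 0 | 1 | 1 | 1 | 1 | 1
  1 | 1 | 1 | 1 | 1 | 2 | 2 | 2 | 2 | 2
  1 | 1 | 1 | 1 | 1 | 2 | 2 | 2 | 2 | 3
  1 | 1 | 1 | 2 | 2 | 3 | 3 | 3 | 3 | 4
  1 | 1 | 1 | 2 | 2 | 3 | 4 | 4 | 4 | 5
  1 | 1 | 1 | 2 | 2 | 3 | 4 | 5 | 5 | 6
  1 | 1 | 1 | 2 | 3 | 4 | 5 | 6 | 6 | 7
  1 | 2 | 2 | 3 | 4 | 5 | 6 | 7 | 7 | 8
  1 | 2 | 2 | 3 | 4 | 5 | 6 | 7 | 8 | 9
  1 | 2 | 3 | 4 | 5 | 6 | 7 | 8 | 9 | 10

giving w = (6, 1, 10, 4, 7, 8, 5, 2, 9, 3) via Δ²R.

6 SE-corners of the 23-cell Rothe diagram give Ess(w):

[(1, 5, 0), (3, 5, 1), (3, 9, 2), (6, 5, 2), (7, 3, 1), (9, 3, 2)]


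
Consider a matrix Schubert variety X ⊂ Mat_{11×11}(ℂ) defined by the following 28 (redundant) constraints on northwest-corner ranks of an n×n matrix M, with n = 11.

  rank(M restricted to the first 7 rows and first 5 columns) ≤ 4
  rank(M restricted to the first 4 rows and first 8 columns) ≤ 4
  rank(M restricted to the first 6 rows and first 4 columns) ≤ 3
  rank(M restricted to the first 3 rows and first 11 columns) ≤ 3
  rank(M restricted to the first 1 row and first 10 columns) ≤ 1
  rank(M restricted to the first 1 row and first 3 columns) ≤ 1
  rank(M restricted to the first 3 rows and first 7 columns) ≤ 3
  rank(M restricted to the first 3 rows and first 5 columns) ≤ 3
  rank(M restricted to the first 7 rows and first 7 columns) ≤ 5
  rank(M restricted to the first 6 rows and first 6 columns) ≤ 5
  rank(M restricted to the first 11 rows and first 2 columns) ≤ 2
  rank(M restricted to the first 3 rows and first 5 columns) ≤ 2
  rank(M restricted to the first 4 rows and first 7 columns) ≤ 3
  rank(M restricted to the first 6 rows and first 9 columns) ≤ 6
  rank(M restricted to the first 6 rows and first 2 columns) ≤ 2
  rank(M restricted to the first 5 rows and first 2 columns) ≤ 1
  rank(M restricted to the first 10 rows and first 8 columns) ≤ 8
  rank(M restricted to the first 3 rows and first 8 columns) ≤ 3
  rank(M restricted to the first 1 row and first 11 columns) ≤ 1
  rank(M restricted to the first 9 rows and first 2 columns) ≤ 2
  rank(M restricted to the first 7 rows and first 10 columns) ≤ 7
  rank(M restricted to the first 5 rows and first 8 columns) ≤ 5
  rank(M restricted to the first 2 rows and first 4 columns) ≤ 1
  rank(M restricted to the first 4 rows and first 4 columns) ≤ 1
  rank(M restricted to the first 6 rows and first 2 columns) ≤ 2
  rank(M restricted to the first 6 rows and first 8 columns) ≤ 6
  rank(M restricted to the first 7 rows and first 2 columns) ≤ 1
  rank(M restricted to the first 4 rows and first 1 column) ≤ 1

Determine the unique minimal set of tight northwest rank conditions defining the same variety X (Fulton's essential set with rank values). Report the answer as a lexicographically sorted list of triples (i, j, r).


The tightest implied rank at each (i,j), from the 28 conditions:

  i=1: 1, 1, 1, 1, 1, 1, 1, 1, 1, 1, 1
  i=2: 1, 1, 1, 1, 2, 2, 2, 2, 2, 2, 2
  i=3: 1, 1, 1, 1, 2, 3, 3, 3, 3, 3, 3
  i=4: 1, 1, 1, 1, 2, 3, 3, 4, 4, 4, 4
  i=5: 1, 1, 2, 2, 3, 4, 4, 5, 5, 5, 5
  i=6: 1, 1, 2, 3, 4, 5, 5, 6, 6, 6, 6
  i=7: 1, 1, 2, 3, 4, 5, 5, 6, 7, 7, 7
  i=8: 1, 2, 3, 4, 5, 6, 6, 7, 8, 8, 8
  i=9: 1, 2, 3, 4, 5, 6, 7, 8, 9, 9, 9
  i=10: 1, 2, 3, 4, 5, 6, 7, 8, 9, 10, 10
  i=11: 1, 2, 3, 4, 5, 6, 7, 8, 9, 10, 11

hence w(1..11) = (1, 5, 6, 8, 3, 4, 9, 2, 7, 10, 11).

Fulton essential set (4 of the 14 Rothe cells):

[(4, 4, 1), (4, 7, 3), (7, 2, 1), (7, 7, 5)]


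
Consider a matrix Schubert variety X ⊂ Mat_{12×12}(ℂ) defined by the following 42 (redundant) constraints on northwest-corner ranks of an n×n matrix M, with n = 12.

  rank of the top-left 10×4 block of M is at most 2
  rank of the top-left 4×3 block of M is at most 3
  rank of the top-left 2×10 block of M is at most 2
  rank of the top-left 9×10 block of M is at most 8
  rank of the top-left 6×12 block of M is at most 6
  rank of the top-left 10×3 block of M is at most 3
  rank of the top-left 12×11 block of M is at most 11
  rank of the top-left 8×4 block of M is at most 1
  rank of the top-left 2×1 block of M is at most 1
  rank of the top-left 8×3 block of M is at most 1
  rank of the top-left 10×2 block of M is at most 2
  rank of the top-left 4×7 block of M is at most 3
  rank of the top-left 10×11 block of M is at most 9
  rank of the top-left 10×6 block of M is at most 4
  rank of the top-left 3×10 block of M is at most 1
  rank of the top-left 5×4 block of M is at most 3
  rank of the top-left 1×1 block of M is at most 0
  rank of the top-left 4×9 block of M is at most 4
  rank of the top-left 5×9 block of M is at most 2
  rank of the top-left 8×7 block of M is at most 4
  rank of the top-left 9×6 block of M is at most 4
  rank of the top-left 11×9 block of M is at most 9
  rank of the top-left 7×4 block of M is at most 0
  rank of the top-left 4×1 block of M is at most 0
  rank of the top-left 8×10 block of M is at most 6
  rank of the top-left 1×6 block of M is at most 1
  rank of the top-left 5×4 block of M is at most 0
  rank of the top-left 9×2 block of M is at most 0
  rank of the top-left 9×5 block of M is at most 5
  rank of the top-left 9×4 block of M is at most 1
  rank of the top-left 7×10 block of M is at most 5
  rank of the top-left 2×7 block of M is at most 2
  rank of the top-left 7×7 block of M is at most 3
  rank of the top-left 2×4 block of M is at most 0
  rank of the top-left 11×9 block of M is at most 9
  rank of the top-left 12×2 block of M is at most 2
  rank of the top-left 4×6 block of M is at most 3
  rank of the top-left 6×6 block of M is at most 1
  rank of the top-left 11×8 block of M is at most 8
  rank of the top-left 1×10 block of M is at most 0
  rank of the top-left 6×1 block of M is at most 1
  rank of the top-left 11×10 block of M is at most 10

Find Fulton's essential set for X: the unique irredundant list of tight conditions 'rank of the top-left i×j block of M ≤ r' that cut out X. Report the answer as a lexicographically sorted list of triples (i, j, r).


Rank table r_w(12×12) implied by the 42 constraints:

  R[1]: 0  0  0  0  0  0  0  0  0  0  1  1
  R[2]: 0  0  0  0  1  1  1  1  1  1  2  2
  R[3]: 0  0  0  0  1  1  1  1  1  1  2  3
  R[4]: 0  0  0  0  1  1  2  2  2  2  3  4
  R[5]: 0  0  0  0  1  1  2  2  2  3  4  5
  R[6]: 0  0  0  0  1  1  2  3  3  4  5  6
  R[7]: 0  0  0  0  1  2  3  4  4  5  6  7
  R[8]: 0  0  1  1  2  3  4  5  5  6  7  8
  R[9]: 0  0  1  1  2  3  4  5  6  7  8  9
  R[10]: 1  1  2  2  3  4  5  6  7  8  9  10
  R[11]: 1  2  3  3  4  5  6  7  8  9  10  11
  R[12]: 1  2  3  4  5  6  7  8  9  10  11  12

giving w = (11, 5, 12, 7, 10, 8, 6, 3, 9, 1, 2, 4) via Δ²R.

|D(w)|=49, |Ess(w)|=7:

[(1, 10, 0), (3, 10, 1), (5, 9, 2), (6, 6, 1), (7, 4, 0), (9, 2, 0), (9, 4, 1)]


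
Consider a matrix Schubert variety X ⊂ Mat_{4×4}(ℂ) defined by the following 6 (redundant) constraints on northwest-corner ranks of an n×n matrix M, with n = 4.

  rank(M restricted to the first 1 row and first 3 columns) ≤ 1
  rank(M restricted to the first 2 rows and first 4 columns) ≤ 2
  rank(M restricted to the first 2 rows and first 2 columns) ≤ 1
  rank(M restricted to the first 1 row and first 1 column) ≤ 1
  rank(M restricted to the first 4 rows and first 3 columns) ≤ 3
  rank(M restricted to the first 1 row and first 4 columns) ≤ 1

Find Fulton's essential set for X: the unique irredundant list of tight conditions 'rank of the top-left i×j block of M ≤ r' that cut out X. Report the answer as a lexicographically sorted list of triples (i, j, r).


Recovering R(i,j) via the rank-extension bound from the 6 conditions:

  1, 1, 1, 1
  1, 1, 2, 2
  1, 2, 3, 3
  1, 2, 3, 4

so w = (1, 3, 2, 4).

ℓ(w)=1; the 1 essential cell (i,j,r):

[(2, 2, 1)]


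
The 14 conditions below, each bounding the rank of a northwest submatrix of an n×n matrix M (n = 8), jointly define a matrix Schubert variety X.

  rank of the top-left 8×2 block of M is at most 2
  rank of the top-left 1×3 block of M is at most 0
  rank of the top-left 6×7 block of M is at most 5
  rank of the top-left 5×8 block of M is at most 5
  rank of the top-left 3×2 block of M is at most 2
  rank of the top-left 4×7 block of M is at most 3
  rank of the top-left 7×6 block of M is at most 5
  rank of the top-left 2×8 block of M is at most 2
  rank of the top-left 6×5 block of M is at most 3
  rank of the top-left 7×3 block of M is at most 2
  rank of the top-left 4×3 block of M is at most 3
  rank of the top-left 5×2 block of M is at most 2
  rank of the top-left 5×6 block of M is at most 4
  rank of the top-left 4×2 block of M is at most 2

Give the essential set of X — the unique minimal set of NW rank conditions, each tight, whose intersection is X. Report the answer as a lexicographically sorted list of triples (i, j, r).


The tightest implied rank at each (i,j), from the 14 conditions:

  i=1: 0  0  0  1  1  1  1  1
  i=2: 1  1  1  2  2  2  2  2
  i=3: 1  2  2  3  3  3  3  3
  i=4: 1  2  2  3  3  3  3  4
  i=5: 1  2  2  3  3  4  4  5
  i=6: 1  2  2  3  3  4  5  6
  i=7: 1  2  2  3  4  5  6  7
  i=8: 1  2  3  4  5  6  7  8

reading off 1-entries of Δ²R: w = (4, 1, 2, 8, 6, 7, 5, 3).

Rothe diagram D(w) (12 cells), 4 SE-corners (essential conditions):

[(1, 3, 0), (4, 7, 3), (6, 5, 3), (7, 3, 2)]


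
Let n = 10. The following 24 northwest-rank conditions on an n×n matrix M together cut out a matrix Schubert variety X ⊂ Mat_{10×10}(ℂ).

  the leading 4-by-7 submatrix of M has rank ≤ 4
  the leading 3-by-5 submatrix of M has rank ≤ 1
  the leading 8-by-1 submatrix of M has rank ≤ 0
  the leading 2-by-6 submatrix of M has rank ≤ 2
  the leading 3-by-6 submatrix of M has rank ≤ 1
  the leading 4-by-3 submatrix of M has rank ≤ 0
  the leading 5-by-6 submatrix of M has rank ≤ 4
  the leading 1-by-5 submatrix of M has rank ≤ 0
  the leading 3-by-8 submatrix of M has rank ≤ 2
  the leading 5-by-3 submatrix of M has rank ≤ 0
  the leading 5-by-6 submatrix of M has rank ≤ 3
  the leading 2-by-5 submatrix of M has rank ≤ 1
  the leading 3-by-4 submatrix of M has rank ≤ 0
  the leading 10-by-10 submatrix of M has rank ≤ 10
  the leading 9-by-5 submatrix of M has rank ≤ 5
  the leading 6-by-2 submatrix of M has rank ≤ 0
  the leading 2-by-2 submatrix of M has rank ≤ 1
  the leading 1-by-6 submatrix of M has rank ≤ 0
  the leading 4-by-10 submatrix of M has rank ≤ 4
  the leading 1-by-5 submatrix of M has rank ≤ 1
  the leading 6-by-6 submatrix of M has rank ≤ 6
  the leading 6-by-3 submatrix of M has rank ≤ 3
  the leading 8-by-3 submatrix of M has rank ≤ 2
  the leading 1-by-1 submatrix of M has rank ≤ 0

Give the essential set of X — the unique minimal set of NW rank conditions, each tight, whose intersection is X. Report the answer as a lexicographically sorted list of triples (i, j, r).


Propagating the 24 rank bounds to every northwest block:

  0, 0, 0, 0, 0, 0, 1, 1, 1, 1
  0, 0, 0, 0, 1, 1, 2, 2, 2, 2
  0, 0, 0, 0, 1, 1, 2, 2, 3, 3
  0, 0, 0, 1, 2, 2, 3, 3, 4, 4
  0, 0, 0, 1, 2, 3, 4, 4, 5, 5
  0, 0, 1, 2, 3, 4, 5, 5, 6, 6
  0, 1, 2, 3, 4, 5, 6, 6, 7, 7
  0, 1, 2, 3, 4, 5, 6, 7, 8, 8
  1, 2, 3, 4, 5, 6, 7, 8, 9, 9
  1, 2, 3, 4, 5, 6, 7, 8, 9, 10

second differences of R give the permutation w = (7, 5, 9, 4, 6, 3, 2, 8, 1, 10).

ℓ(w)=26; the 7 essential cells (i,j,r):

[(1, 6, 0), (3, 4, 0), (3, 6, 1), (3, 8, 2), (5, 3, 0), (6, 2, 0), (8, 1, 0)]


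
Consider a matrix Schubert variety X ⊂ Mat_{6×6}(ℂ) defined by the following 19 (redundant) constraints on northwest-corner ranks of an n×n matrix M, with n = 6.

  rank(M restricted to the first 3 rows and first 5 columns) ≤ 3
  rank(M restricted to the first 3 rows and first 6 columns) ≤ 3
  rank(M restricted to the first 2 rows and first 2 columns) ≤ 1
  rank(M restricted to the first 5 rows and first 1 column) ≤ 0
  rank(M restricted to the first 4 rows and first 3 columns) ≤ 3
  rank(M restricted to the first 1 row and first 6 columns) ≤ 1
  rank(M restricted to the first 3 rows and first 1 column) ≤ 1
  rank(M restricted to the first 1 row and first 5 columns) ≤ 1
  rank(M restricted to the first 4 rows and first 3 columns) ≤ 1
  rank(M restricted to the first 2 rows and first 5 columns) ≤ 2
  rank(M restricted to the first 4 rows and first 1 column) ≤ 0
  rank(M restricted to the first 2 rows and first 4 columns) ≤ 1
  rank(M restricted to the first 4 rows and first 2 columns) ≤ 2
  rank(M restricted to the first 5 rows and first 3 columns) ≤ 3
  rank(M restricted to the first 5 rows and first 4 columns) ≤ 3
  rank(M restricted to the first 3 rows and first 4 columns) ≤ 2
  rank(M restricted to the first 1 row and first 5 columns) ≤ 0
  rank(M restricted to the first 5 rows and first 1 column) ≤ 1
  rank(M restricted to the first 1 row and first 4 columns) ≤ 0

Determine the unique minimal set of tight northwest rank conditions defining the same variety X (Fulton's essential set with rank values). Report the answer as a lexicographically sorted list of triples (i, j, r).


Reconstructing r_w from the 19 given conditions:

  i=1: 0 | 0 | 0 | 0 | 0 | 1
  i=2: 0 | 1 | 1 | 1 | 1 | 2
  i=3: 0 | 1 | 1 | 2 | 2 | 3
  i=4: 0 | 1 | 1 | 2 | 3 | 4
  i=5: 0 | 1 | 2 | 3 | 4 | 5
  i=6: 1 | 2 | 3 | 4 | 5 | 6

the unique w with this rank table is (6, 2, 4, 5, 3, 1).

|D(w)|=11, |Ess(w)|=3:

[(1, 5, 0), (4, 3, 1), (5, 1, 0)]


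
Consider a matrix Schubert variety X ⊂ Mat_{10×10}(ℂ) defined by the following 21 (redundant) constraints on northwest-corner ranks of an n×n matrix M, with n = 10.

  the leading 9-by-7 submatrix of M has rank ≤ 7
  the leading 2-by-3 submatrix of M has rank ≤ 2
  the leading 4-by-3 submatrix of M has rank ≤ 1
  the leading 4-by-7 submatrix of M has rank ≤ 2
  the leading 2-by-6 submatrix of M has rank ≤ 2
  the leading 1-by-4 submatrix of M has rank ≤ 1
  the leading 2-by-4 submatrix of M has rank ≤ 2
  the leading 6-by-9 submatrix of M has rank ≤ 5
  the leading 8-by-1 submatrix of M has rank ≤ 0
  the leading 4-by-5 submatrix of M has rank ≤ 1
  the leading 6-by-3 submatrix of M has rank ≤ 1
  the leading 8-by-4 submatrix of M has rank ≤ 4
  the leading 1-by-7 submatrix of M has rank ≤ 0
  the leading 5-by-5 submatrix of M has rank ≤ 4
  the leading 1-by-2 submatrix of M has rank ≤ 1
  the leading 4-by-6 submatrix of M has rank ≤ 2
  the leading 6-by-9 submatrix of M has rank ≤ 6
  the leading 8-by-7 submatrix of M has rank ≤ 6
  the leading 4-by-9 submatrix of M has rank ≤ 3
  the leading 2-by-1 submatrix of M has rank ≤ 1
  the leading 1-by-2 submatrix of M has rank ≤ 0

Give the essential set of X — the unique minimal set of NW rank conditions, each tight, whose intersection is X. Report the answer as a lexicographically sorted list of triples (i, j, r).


The tightest implied rank at each (i,j), from the 21 conditions:

  R[1]: 0 0 0 0 0 0 0 1 1 1
  R[2]: 0 1 1 1 1 1 1 2 2 2
  R[3]: 0 1 1 1 1 2 2 3 3 3
  R[4]: 0 1 1 1 1 2 2 3 3 4
  R[5]: 0 1 1 2 2 3 3 4 4 5
  R[6]: 0 1 1 2 3 4 4 5 5 6
  R[7]: 0 1 2 3 4 5 5 6 6 7
  R[8]: 0 1 2 3 4 5 6 7 7 8
  R[9]: 1 2 3 4 5 6 7 8 8 9
  R[10]: 1 2 3 4 5 6 7 8 9 10

hence w(1..10) = (8, 2, 6, 10, 4, 5, 3, 7, 1, 9).

Rothe diagram D(w) (24 cells), 6 SE-corners (essential conditions):

[(1, 7, 0), (4, 5, 1), (4, 7, 2), (4, 9, 3), (6, 3, 1), (8, 1, 0)]
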